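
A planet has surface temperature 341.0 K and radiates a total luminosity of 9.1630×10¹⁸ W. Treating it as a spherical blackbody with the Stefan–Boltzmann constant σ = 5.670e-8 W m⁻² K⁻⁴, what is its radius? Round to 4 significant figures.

L = 4πR²σT⁴ ⇒ R = √(L/(4πσT⁴)).
σT⁴ = 766.656 W/m², so R = √(9.1630×10¹⁸/(4π×766.656)) = 3.084×10⁷ m.

R ≈ 3.084×10⁷ m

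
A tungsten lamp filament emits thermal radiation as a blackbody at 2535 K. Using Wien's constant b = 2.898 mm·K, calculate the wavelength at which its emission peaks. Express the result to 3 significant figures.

Wien's displacement law: λ_max = b/T = (2.898×10⁻³ m·K)/(2535 K) = 1.143×10⁻⁶ m.
That is 1.14×10³ nm, in the infrared range.

λ_max ≈ 1.14×10³ nm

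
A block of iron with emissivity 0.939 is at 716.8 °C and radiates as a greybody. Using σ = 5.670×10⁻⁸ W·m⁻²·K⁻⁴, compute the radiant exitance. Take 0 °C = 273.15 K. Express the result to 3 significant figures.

T = 716.8 °C + 273.15 = 989.95 K.
Stefan–Boltzmann: I = εσT⁴ = 0.939 × 5.670×10⁻⁸ × (989.95)⁴ = 5.11×10⁴ W/m².

I ≈ 5.11×10⁴ W/m²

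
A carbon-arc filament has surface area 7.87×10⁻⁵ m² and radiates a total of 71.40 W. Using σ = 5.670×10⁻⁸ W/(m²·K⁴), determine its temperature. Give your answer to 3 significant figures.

T ≈ 2.00×10³ K

Area A = 7.87×10⁻⁵ m².
P = σAT⁴ ⇒ T = (P/(σA))^(1/4) = (71.40/(5.670×10⁻⁸×7.87×10⁻⁵))^(1/4) = 2.00×10³ K.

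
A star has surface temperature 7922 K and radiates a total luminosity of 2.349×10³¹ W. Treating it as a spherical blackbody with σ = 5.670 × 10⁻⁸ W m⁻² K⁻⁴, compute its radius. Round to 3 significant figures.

L = 4πR²σT⁴ ⇒ R = √(L/(4πσT⁴)).
σT⁴ = 2.23317×10⁸ W/m², so R = √(2.349×10³¹/(4π×2.23317×10⁸)) = 9.15×10¹⁰ m.

R ≈ 9.15×10¹⁰ m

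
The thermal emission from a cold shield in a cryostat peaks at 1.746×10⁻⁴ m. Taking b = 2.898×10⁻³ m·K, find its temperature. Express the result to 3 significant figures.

T ≈ 16.6 K

Wien's law gives T = b/λ_max = (2.898×10⁻³ m·K)/(1.746×10⁻⁴ m) = 16.6 K.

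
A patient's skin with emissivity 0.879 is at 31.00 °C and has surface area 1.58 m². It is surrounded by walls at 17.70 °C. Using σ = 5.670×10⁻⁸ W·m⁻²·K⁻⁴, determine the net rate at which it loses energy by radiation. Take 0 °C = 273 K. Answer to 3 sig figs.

T = 31.00 °C + 273 = 304.00 K.
Surroundings: T = 17.70 °C + 273 = 290.70 K.
Area A = 1.58 m².
Net radiated power P_net = εσA(T⁴ − T₀⁴) = 0.879×5.670×10⁻⁸×1.58×(304.00⁴ − 290.70⁴).
T⁴ − T₀⁴ = 8.54072×10⁹ − 7.14135×10⁹ = 1.39937×10⁹ K⁴, so P_net = 110 W.

Net loss ≈ 110 W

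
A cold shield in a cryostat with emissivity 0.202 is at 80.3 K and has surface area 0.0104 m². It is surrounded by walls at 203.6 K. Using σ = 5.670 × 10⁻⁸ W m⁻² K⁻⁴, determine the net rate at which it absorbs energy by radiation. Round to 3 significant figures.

Net gain ≈ 0.200 W

Area A = 0.0104 m².
Net radiated power P_net = εσA(T⁴ − T₀⁴) = 0.202×5.670×10⁻⁸×0.0104×(80.3⁴ − 203.6⁴).
T⁴ − T₀⁴ = 4.15779×10⁷ − 1.71835×10⁹ = -1.67677×10⁹ K⁴, so P_net = -0.200 W — negative, meaning a net gain of 0.200 W.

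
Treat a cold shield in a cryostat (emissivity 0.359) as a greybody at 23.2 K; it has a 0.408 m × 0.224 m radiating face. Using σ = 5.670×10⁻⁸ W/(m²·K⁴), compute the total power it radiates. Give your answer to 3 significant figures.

P ≈ 5.39×10⁻⁴ W

Area A = 0.408 × 0.224 = 0.091392 m².
P = εσAT⁴ = 0.359 × 5.670×10⁻⁸ × 0.091392 × (23.2)⁴ = 5.39×10⁻⁴ W.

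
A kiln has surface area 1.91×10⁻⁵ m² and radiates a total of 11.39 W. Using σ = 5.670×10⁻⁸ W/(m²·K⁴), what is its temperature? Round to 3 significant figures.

Area A = 1.91×10⁻⁵ m².
P = σAT⁴ ⇒ T = (P/(σA))^(1/4) = (11.39/(5.670×10⁻⁸×1.91×10⁻⁵))^(1/4) = 1.80×10³ K.

T ≈ 1.80×10³ K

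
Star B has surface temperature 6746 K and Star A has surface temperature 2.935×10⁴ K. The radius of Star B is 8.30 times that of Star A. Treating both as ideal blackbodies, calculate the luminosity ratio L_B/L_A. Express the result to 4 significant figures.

L ∝ R²T⁴, so L_B/L_A = (R_B/R_A)²(T_B/T_A)⁴ = (8.30)² × (6746/2.935×10⁴)⁴ = 68.89 × 2.79096×10⁻³ = 0.1923.

L_B/L_A ≈ 0.1923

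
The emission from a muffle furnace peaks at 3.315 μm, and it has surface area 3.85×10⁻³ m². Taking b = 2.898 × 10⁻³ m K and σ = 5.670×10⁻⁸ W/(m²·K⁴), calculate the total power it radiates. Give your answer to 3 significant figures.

Wien's law: T = b/λ_max = 2.898×10⁻³/3.315×10⁻⁶ = 874.208 K.
Area A = 3.85×10⁻³ m².
Then P = σAT⁴ = 5.670×10⁻⁸×3.85×10⁻³×(874.208)⁴ = 127 W.

P ≈ 127 W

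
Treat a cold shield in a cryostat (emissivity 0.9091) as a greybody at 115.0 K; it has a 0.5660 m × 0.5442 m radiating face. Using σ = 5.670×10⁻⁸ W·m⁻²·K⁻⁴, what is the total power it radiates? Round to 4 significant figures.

P ≈ 2.777 W

Area A = 0.5660 × 0.5442 = 0.308017 m².
P = εσAT⁴ = 0.9091 × 5.670×10⁻⁸ × 0.308017 × (115.0)⁴ = 2.777 W.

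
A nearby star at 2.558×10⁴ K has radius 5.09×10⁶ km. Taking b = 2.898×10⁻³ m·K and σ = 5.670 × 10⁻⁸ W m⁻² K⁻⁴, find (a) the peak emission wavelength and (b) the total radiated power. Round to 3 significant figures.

(a) λ_max = b/T = 2.898×10⁻³/2.558×10⁴ = 1.133×10⁻⁷ m = 113 nm.
Surface area A = 4πR² = 4π(5.09×10⁹ m)² = 3.25571×10²⁰ m².
(b) P = σAT⁴ = 5.670×10⁻⁸×3.25571×10²⁰×(2.558×10⁴)⁴ = 7.90×10³⁰ W.

λ_max ≈ 113 nm; P ≈ 7.90×10³⁰ W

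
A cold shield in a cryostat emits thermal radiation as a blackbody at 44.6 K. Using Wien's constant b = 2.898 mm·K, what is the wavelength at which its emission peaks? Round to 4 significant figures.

Wien's displacement law: λ_max = b/T = (2.898×10⁻³ m·K)/(44.6 K) = 6.4978×10⁻⁵ m.
That is 64.98 μm, in the infrared range.

λ_max ≈ 64.98 μm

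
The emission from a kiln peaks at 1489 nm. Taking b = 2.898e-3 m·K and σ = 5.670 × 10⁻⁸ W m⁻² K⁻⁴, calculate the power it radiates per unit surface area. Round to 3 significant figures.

I ≈ 8.14×10⁵ W/m²

Wien's law: T = b/λ_max = 2.898×10⁻³/1.489×10⁻⁶ = 1946.27 K.
Then I = σT⁴ = 5.670×10⁻⁸×(1946.27)⁴ = 8.14×10⁵ W/m².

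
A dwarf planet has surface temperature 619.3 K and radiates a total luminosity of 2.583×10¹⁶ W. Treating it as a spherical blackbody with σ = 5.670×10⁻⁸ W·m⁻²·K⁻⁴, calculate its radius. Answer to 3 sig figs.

L = 4πR²σT⁴ ⇒ R = √(L/(4πσT⁴)).
σT⁴ = 8340.41 W/m², so R = √(2.583×10¹⁶/(4π×8340.41)) = 4.96×10⁵ m.

R ≈ 4.96×10⁵ m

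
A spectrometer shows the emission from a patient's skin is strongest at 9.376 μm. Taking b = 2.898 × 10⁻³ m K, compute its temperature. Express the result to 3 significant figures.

T ≈ 309 K

Wien's law gives T = b/λ_max = (2.898×10⁻³ m·K)/(9.376×10⁻⁶ m) = 309 K.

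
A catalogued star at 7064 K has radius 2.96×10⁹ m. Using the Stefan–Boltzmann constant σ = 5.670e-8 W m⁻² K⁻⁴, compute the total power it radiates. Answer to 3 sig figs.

Surface area A = 4πR² = 4π(2.96×10⁹ m)² = 1.10102×10²⁰ m².
P = σAT⁴ = 5.670×10⁻⁸ × 1.10102×10²⁰ × (7064)⁴ = 1.55×10²⁸ W.

P ≈ 1.55×10²⁸ W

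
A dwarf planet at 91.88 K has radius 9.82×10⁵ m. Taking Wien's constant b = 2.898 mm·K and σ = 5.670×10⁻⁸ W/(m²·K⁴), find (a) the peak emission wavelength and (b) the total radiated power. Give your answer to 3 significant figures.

(a) λ_max = b/T = 2.898×10⁻³/91.88 = 3.154×10⁻⁵ m = 31.5 μm.
Surface area A = 4πR² = 4π(9.82×10⁵ m)² = 1.21181×10¹³ m².
(b) P = σAT⁴ = 5.670×10⁻⁸×1.21181×10¹³×(91.88)⁴ = 4.90×10¹³ W.

λ_max ≈ 31.5 μm; P ≈ 4.90×10¹³ W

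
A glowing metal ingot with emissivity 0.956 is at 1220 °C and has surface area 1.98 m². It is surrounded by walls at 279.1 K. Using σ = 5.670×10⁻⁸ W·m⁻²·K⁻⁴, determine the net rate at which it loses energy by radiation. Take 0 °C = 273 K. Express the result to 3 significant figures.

Net loss ≈ 5.33×10⁵ W

T = 1220 °C + 273 = 1493 K.
Area A = 1.98 m².
Net radiated power P_net = εσA(T⁴ − T₀⁴) = 0.956×5.670×10⁻⁸×1.98×(1493⁴ − 279.1⁴).
T⁴ − T₀⁴ = 4.96866×10¹² − 6.06791×10⁹ = 4.96259×10¹² K⁴, so P_net = 5.33×10⁵ W.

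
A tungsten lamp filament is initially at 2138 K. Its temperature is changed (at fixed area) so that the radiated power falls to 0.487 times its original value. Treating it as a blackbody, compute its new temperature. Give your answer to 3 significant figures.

T₂ ≈ 1.79×10³ K

P ∝ T⁴, so T₂/T₁ = (P₂/P₁)^(1/4) = (0.487)^(1/4) = 0.835376.
T₂ = 2138 × 0.835376 = 1.79×10³ K.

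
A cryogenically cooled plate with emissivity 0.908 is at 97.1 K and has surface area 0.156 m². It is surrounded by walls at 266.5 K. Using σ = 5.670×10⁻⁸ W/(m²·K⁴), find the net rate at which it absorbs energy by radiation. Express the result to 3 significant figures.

Net gain ≈ 39.8 W

Area A = 0.156 m².
Net radiated power P_net = εσA(T⁴ − T₀⁴) = 0.908×5.670×10⁻⁸×0.156×(97.1⁴ − 266.5⁴).
T⁴ − T₀⁴ = 8.88949×10⁷ − 5.04416×10⁹ = -4.95527×10⁹ K⁴, so P_net = -39.8 W — negative, meaning a net gain of 39.8 W.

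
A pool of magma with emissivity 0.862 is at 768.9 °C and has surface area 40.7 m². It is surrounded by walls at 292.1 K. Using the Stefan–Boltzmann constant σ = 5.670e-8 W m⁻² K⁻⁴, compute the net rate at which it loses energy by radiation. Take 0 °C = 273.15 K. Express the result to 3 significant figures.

T = 768.9 °C + 273.15 = 1042.05 K.
Area A = 40.7 m².
Net radiated power P_net = εσA(T⁴ − T₀⁴) = 0.862×5.670×10⁻⁸×40.7×(1042.05⁴ − 292.1⁴).
T⁴ − T₀⁴ = 1.17911×10¹² − 7.27991×10⁹ = 1.17183×10¹² K⁴, so P_net = 2.33×10⁶ W.

Net loss ≈ 2.33×10⁶ W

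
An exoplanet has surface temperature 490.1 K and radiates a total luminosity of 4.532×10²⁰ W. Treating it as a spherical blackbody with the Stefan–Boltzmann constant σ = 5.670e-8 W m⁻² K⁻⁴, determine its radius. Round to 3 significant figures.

L = 4πR²σT⁴ ⇒ R = √(L/(4πσT⁴)).
σT⁴ = 3271.31 W/m², so R = √(4.532×10²⁰/(4π×3271.31)) = 1.05×10⁸ m.

R ≈ 1.05×10⁸ m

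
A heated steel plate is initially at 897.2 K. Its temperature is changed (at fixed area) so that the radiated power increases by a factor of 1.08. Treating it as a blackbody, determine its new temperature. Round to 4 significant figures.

P ∝ T⁴, so T₂/T₁ = (P₂/P₁)^(1/4) = (1.08)^(1/4) = 1.01943.
T₂ = 897.2 × 1.01943 = 914.6 K.

T₂ ≈ 914.6 K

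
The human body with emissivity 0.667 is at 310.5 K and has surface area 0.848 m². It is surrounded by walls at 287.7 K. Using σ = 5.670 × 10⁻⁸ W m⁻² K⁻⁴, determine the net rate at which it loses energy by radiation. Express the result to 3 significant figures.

Net loss ≈ 78.4 W

Area A = 0.848 m².
Net radiated power P_net = εσA(T⁴ − T₀⁴) = 0.667×5.670×10⁻⁸×0.848×(310.5⁴ − 287.7⁴).
T⁴ − T₀⁴ = 9.29494×10⁹ − 6.85109×10⁹ = 2.44385×10⁹ K⁴, so P_net = 78.4 W.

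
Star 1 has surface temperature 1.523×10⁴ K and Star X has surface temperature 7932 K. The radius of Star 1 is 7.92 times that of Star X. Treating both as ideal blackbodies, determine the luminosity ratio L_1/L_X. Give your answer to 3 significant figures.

L ∝ R²T⁴, so L_1/L_X = (R_1/R_X)²(T_1/T_X)⁴ = (7.92)² × (1.523×10⁴/7932)⁴ = 62.7264 × 13.5915 = 853.

L_1/L_X ≈ 853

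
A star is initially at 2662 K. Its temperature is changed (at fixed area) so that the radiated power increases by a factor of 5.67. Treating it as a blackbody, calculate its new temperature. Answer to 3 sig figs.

T₂ ≈ 4.11×10³ K

P ∝ T⁴, so T₂/T₁ = (P₂/P₁)^(1/4) = (5.67)^(1/4) = 1.54311.
T₂ = 2662 × 1.54311 = 4.11×10³ K.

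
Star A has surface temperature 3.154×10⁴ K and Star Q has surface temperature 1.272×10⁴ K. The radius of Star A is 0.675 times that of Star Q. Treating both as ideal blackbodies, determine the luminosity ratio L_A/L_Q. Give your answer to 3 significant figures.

L_A/L_Q ≈ 17.2

L ∝ R²T⁴, so L_A/L_Q = (R_A/R_Q)²(T_A/T_Q)⁴ = (0.675)² × (3.154×10⁴/1.272×10⁴)⁴ = 0.455625 × 37.8006 = 17.2.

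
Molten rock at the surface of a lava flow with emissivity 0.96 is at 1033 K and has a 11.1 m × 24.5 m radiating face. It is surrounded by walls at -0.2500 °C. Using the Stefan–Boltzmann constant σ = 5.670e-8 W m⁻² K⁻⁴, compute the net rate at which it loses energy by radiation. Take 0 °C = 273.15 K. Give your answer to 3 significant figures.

Surroundings: T = -0.2500 °C + 273.15 = 272.9000 K.
Area A = 11.1 × 24.5 = 271.95 m².
Net radiated power P_net = εσA(T⁴ − T₀⁴) = 0.96×5.670×10⁻⁸×271.95×(1033⁴ − 272.9000⁴).
T⁴ − T₀⁴ = 1.13868×10¹² − 5.54644×10⁹ = 1.13313×10¹² K⁴, so P_net = 1.68×10⁷ W.

Net loss ≈ 1.68×10⁷ W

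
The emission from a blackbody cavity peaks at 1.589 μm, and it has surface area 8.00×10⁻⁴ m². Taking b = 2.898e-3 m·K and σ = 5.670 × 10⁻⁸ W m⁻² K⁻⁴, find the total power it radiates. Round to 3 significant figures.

Wien's law: T = b/λ_max = 2.898×10⁻³/1.589×10⁻⁶ = 1823.79 K.
Area A = 8.00×10⁻⁴ m².
Then P = σAT⁴ = 5.670×10⁻⁸×8.00×10⁻⁴×(1823.79)⁴ = 502 W.

P ≈ 502 W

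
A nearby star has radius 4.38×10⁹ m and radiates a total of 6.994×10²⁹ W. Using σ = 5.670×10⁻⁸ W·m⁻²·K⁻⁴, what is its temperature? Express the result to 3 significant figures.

Surface area A = 4πR² = 4π(4.38×10⁹ m)² = 2.41078×10²⁰ m².
P = σAT⁴ ⇒ T = (P/(σA))^(1/4) = (6.994×10²⁹/(5.670×10⁻⁸×2.41078×10²⁰))^(1/4) = 1.50×10⁴ K.

T ≈ 1.50×10⁴ K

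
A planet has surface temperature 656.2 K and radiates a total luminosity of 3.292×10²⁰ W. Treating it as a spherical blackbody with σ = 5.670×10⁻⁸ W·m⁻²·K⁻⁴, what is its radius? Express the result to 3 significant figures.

R ≈ 4.99×10⁷ m

L = 4πR²σT⁴ ⇒ R = √(L/(4πσT⁴)).
σT⁴ = 10513.0 W/m², so R = √(3.292×10²⁰/(4π×10513.0)) = 4.99×10⁷ m.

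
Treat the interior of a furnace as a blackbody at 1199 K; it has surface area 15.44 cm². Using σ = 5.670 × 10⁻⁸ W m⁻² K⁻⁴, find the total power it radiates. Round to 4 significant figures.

Area A = 15.44 cm² = 1.544×10⁻³ m².
P = σAT⁴ = 5.670×10⁻⁸ × 1.544×10⁻³ × (1199)⁴ = 180.9 W.

P ≈ 180.9 W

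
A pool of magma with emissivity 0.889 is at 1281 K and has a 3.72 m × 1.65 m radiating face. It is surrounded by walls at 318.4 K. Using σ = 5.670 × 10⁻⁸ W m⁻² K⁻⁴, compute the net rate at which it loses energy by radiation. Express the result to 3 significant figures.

Area A = 3.72 × 1.65 = 6.138 m².
Net radiated power P_net = εσA(T⁴ − T₀⁴) = 0.889×5.670×10⁻⁸×6.138×(1281⁴ − 318.4⁴).
T⁴ − T₀⁴ = 2.69275×10¹² − 1.02776×10¹⁰ = 2.68247×10¹² K⁴, so P_net = 8.30×10⁵ W.

Net loss ≈ 8.30×10⁵ W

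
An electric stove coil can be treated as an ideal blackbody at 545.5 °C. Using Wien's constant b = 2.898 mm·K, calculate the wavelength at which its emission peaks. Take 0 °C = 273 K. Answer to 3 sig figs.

λ_max ≈ 3.54 μm

T = 545.5 °C + 273 = 818.5 K.
Wien's displacement law: λ_max = b/T = (2.898×10⁻³ m·K)/(818.5 K) = 3.541×10⁻⁶ m.
That is 3.54 μm, in the infrared range.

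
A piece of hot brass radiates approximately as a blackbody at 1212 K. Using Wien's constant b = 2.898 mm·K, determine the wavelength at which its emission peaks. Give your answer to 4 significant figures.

Wien's displacement law: λ_max = b/T = (2.898×10⁻³ m·K)/(1212 K) = 2.3911×10⁻⁶ m.
That is 2.391 μm, in the infrared range.

λ_max ≈ 2.391 μm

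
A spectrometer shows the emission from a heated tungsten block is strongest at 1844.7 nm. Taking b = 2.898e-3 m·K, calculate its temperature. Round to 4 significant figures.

T ≈ 1571 K

Wien's law gives T = b/λ_max = (2.898×10⁻³ m·K)/(1.8447×10⁻⁶ m) = 1571 K.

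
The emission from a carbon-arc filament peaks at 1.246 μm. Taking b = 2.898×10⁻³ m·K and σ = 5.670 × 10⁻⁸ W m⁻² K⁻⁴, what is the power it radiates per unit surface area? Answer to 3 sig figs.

I ≈ 1.66×10⁶ W/m²

Wien's law: T = b/λ_max = 2.898×10⁻³/1.246×10⁻⁶ = 2325.84 K.
Then I = σT⁴ = 5.670×10⁻⁸×(2325.84)⁴ = 1.66×10⁶ W/m².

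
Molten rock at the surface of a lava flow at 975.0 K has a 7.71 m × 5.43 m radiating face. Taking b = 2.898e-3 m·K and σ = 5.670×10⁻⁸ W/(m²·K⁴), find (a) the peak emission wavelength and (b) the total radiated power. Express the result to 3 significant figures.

λ_max ≈ 2.97 μm; P ≈ 2.15×10⁶ W

(a) λ_max = b/T = 2.898×10⁻³/975.0 = 2.972×10⁻⁶ m = 2.97 μm.
Area A = 7.71 × 5.43 = 41.8653 m².
(b) P = σAT⁴ = 5.670×10⁻⁸×41.8653×(975.0)⁴ = 2.15×10⁶ W.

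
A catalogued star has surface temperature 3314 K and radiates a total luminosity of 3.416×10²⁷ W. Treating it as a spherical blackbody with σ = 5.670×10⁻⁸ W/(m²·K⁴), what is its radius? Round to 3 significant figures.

L = 4πR²σT⁴ ⇒ R = √(L/(4πσT⁴)).
σT⁴ = 6.83901×10⁶ W/m², so R = √(3.416×10²⁷/(4π×6.83901×10⁶)) = 6.30×10⁹ m.

R ≈ 6.30×10⁹ m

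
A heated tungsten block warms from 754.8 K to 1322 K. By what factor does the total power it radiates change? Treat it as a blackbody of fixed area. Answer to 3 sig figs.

P ∝ T⁴, so P₂/P₁ = (T₂/T₁)⁴ = (1322/754.8)⁴ = (1.75146)⁴ = 9.41.

P₂/P₁ ≈ 9.41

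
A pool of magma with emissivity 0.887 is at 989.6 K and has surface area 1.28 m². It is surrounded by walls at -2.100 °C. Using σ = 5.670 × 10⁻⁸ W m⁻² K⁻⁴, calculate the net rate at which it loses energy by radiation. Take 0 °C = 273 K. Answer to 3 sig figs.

Surroundings: T = -2.100 °C + 273 = 270.900 K.
Area A = 1.28 m².
Net radiated power P_net = εσA(T⁴ − T₀⁴) = 0.887×5.670×10⁻⁸×1.28×(989.6⁴ − 270.900⁴).
T⁴ − T₀⁴ = 9.59044×10¹¹ − 5.38562×10⁹ = 9.53658×10¹¹ K⁴, so P_net = 6.14×10⁴ W.

Net loss ≈ 6.14×10⁴ W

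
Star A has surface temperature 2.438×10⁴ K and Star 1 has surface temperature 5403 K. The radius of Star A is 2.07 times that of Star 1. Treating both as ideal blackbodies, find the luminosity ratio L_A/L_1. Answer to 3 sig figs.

L ∝ R²T⁴, so L_A/L_1 = (R_A/R_1)²(T_A/T_1)⁴ = (2.07)² × (2.438×10⁴/5403)⁴ = 4.2849 × 414.567 = 1.78×10³.

L_A/L_1 ≈ 1.78×10³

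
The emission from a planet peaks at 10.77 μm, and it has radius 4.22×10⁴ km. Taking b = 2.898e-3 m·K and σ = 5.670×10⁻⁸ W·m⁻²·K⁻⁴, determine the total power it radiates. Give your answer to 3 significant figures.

P ≈ 6.65×10¹⁸ W

Wien's law: T = b/λ_max = 2.898×10⁻³/1.077×10⁻⁵ = 269.081 K.
Surface area A = 4πR² = 4π(4.22×10⁷ m)² = 2.23787×10¹⁶ m².
Then P = σAT⁴ = 5.670×10⁻⁸×2.23787×10¹⁶×(269.081)⁴ = 6.65×10¹⁸ W.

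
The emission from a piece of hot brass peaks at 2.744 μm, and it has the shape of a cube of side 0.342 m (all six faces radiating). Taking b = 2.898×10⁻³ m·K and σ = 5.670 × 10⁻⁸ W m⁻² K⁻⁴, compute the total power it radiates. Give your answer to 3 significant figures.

Wien's law: T = b/λ_max = 2.898×10⁻³/2.744×10⁻⁶ = 1056.12 K.
Area A = 6s² = 6×(0.342 m)² = 0.701784 m².
Then P = σAT⁴ = 5.670×10⁻⁸×0.701784×(1056.12)⁴ = 4.95×10⁴ W.

P ≈ 4.95×10⁴ W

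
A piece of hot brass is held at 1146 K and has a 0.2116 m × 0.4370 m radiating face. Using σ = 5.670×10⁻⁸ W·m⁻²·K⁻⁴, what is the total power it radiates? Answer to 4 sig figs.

P ≈ 9043 W

Area A = 0.2116 × 0.4370 = 0.0924692 m².
P = σAT⁴ = 5.670×10⁻⁸ × 0.0924692 × (1146)⁴ = 9043 W.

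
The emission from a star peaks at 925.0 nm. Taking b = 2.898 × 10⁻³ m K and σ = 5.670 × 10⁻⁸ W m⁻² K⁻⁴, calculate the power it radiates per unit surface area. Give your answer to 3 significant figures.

I ≈ 5.46×10⁶ W/m²

Wien's law: T = b/λ_max = 2.898×10⁻³/9.250×10⁻⁷ = 3132.97 K.
Then I = σT⁴ = 5.670×10⁻⁸×(3132.97)⁴ = 5.46×10⁶ W/m².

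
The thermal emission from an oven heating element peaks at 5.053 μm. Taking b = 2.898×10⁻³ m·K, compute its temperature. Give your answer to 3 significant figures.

T ≈ 574 K

Wien's law gives T = b/λ_max = (2.898×10⁻³ m·K)/(5.053×10⁻⁶ m) = 574 K.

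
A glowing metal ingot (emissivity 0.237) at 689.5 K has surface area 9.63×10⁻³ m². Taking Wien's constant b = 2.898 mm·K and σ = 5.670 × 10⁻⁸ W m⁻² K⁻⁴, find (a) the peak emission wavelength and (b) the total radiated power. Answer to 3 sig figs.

(a) λ_max = b/T = 2.898×10⁻³/689.5 = 4.203×10⁻⁶ m = 4.20 μm.
Area A = 9.63×10⁻³ m².
(b) P = εσAT⁴ = 0.237×5.670×10⁻⁸×9.63×10⁻³×(689.5)⁴ = 29.2 W.

λ_max ≈ 4.20 μm; P ≈ 29.2 W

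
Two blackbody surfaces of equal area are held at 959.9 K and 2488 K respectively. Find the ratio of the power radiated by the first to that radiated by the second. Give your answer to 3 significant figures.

With equal areas, P₁/P₂ = (T₁/T₂)⁴ = (959.9/2488)⁴ = 0.0222.

P₁/P₂ ≈ 0.0222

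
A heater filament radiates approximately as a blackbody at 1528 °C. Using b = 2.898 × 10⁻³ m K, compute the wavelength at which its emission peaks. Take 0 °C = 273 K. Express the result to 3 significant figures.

λ_max ≈ 1.61×10³ nm

T = 1528 °C + 273 = 1801 K.
Wien's displacement law: λ_max = b/T = (2.898×10⁻³ m·K)/(1801 K) = 1.609×10⁻⁶ m.
That is 1.61×10³ nm, in the infrared range.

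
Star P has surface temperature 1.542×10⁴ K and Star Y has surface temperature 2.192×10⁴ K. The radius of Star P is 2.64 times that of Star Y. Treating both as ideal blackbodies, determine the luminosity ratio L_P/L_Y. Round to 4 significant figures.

L ∝ R²T⁴, so L_P/L_Y = (R_P/R_Y)²(T_P/T_Y)⁴ = (2.64)² × (1.542×10⁴/2.192×10⁴)⁴ = 6.9696 × 0.244892 = 1.707.

L_P/L_Y ≈ 1.707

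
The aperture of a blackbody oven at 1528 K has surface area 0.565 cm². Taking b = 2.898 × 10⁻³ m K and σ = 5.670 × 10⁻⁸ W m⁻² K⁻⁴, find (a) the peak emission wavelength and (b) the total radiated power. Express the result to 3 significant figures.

(a) λ_max = b/T = 2.898×10⁻³/1528 = 1.897×10⁻⁶ m = 1.90 μm.
Area A = 0.565 cm² = 5.65×10⁻⁵ m².
(b) P = σAT⁴ = 5.670×10⁻⁸×5.65×10⁻⁵×(1528)⁴ = 17.5 W.

λ_max ≈ 1.90 μm; P ≈ 17.5 W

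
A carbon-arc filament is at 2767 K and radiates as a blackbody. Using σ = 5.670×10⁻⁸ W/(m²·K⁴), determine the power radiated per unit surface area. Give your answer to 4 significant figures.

Stefan–Boltzmann: I = σT⁴ = 5.670×10⁻⁸ × (2767)⁴ = 3.324×10⁶ W/m².

I ≈ 3.324×10⁶ W/m²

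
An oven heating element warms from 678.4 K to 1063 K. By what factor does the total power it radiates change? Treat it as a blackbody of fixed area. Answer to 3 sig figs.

P ∝ T⁴, so P₂/P₁ = (T₂/T₁)⁴ = (1063/678.4)⁴ = (1.56692)⁴ = 6.03.

P₂/P₁ ≈ 6.03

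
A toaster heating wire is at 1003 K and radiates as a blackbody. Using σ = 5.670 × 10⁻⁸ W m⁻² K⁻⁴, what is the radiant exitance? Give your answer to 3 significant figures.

Stefan–Boltzmann: I = σT⁴ = 5.670×10⁻⁸ × (1003)⁴ = 5.74×10⁴ W/m².

I ≈ 5.74×10⁴ W/m²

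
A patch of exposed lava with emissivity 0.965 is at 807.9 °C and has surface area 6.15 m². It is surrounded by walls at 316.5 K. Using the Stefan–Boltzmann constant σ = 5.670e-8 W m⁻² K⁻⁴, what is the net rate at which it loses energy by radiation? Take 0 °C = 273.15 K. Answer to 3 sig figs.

Net loss ≈ 4.56×10⁵ W

T = 807.9 °C + 273.15 = 1081.05 K.
Area A = 6.15 m².
Net radiated power P_net = εσA(T⁴ − T₀⁴) = 0.965×5.670×10⁻⁸×6.15×(1081.05⁴ − 316.5⁴).
T⁴ − T₀⁴ = 1.36579×10¹² − 1.00345×10¹⁰ = 1.35576×10¹² K⁴, so P_net = 4.56×10⁵ W.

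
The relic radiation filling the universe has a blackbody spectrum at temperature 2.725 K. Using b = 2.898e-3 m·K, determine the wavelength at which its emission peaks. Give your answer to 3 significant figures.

λ_max ≈ 1.06 mm

Wien's displacement law: λ_max = b/T = (2.898×10⁻³ m·K)/(2.725 K) = 1.063×10⁻³ m.
That is 1.06 mm, in the microwave range.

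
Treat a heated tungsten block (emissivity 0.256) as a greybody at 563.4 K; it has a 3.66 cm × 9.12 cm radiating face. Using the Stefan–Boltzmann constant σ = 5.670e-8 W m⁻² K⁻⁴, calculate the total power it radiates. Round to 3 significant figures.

Area A = 0.0366 × 0.0912 = 3.33792×10⁻³ m².
P = εσAT⁴ = 0.256 × 5.670×10⁻⁸ × 3.33792×10⁻³ × (563.4)⁴ = 4.88 W.

P ≈ 4.88 W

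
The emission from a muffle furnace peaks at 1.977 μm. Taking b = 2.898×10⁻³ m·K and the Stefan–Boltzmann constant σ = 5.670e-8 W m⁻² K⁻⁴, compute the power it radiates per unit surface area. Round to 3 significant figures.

Wien's law: T = b/λ_max = 2.898×10⁻³/1.977×10⁻⁶ = 1465.86 K.
Then I = σT⁴ = 5.670×10⁻⁸×(1465.86)⁴ = 2.62×10⁵ W/m².

I ≈ 2.62×10⁵ W/m²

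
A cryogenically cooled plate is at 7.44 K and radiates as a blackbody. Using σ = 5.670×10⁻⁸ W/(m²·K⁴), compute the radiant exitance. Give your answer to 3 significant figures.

I ≈ 1.74×10⁻⁴ W/m²

Stefan–Boltzmann: I = σT⁴ = 5.670×10⁻⁸ × (7.44)⁴ = 1.74×10⁻⁴ W/m².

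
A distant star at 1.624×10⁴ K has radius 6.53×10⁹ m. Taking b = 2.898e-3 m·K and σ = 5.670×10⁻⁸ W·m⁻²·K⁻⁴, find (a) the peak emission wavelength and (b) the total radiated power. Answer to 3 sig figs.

(a) λ_max = b/T = 2.898×10⁻³/1.624×10⁴ = 1.784×10⁻⁷ m = 178 nm.
Surface area A = 4πR² = 4π(6.53×10⁹ m)² = 5.35841×10²⁰ m².
(b) P = σAT⁴ = 5.670×10⁻⁸×5.35841×10²⁰×(1.624×10⁴)⁴ = 2.11×10³⁰ W.

λ_max ≈ 178 nm; P ≈ 2.11×10³⁰ W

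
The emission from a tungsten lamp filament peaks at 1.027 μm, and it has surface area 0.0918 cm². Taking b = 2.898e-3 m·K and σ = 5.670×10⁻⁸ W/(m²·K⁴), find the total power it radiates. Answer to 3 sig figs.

P ≈ 33.0 W

Wien's law: T = b/λ_max = 2.898×10⁻³/1.027×10⁻⁶ = 2821.81 K.
Area A = 0.0918 cm² = 9.18×10⁻⁶ m².
Then P = σAT⁴ = 5.670×10⁻⁸×9.18×10⁻⁶×(2821.81)⁴ = 33.0 W.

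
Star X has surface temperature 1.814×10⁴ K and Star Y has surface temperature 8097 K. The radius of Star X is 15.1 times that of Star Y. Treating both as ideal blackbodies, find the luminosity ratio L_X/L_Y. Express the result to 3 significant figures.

L_X/L_Y ≈ 5.74×10³

L ∝ R²T⁴, so L_X/L_Y = (R_X/R_Y)²(T_X/T_Y)⁴ = (15.1)² × (1.814×10⁴/8097)⁴ = 228.01 × 25.1914 = 5.74×10³.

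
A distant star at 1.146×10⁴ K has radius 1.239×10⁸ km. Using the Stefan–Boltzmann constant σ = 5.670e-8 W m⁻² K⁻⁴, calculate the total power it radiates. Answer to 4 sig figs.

P ≈ 1.887×10³² W

Surface area A = 4πR² = 4π(1.239×10¹¹ m)² = 1.92909×10²³ m².
P = σAT⁴ = 5.670×10⁻⁸ × 1.92909×10²³ × (1.146×10⁴)⁴ = 1.887×10³² W.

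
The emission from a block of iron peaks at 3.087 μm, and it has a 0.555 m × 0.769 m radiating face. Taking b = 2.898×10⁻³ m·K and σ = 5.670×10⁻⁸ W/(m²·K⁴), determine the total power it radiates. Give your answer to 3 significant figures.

P ≈ 1.88×10⁴ W

Wien's law: T = b/λ_max = 2.898×10⁻³/3.087×10⁻⁶ = 938.776 K.
Area A = 0.555 × 0.769 = 0.426795 m².
Then P = σAT⁴ = 5.670×10⁻⁸×0.426795×(938.776)⁴ = 1.88×10⁴ W.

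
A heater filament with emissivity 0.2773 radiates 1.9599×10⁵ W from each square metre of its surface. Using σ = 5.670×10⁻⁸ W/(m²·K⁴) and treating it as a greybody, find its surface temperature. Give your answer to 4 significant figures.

I = εσT⁴, so T = (I/εσ)^(1/4) = (1.9599×10⁵/(0.2773×5.670×10⁻⁸))^(1/4) = 1879 K.

T ≈ 1879 K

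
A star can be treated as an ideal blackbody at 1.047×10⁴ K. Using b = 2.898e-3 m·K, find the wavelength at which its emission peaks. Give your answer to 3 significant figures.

λ_max ≈ 277 nm

Wien's displacement law: λ_max = b/T = (2.898×10⁻³ m·K)/(1.047×10⁴ K) = 2.768×10⁻⁷ m.
That is 277 nm, in the ultraviolet range.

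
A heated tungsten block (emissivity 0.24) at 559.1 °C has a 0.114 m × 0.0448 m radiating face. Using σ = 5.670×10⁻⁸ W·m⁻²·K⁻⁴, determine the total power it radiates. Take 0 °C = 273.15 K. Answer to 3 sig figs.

T = 559.1 °C + 273.15 = 832.25 K.
Area A = 0.114 × 0.0448 = 5.1072×10⁻³ m².
P = εσAT⁴ = 0.24 × 5.670×10⁻⁸ × 5.1072×10⁻³ × (832.25)⁴ = 33.3 W.

P ≈ 33.3 W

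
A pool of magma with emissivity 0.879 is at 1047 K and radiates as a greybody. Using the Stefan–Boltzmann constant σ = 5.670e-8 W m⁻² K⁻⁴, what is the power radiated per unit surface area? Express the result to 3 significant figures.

I ≈ 5.99×10⁴ W/m²

Stefan–Boltzmann: I = εσT⁴ = 0.879 × 5.670×10⁻⁸ × (1047)⁴ = 5.99×10⁴ W/m².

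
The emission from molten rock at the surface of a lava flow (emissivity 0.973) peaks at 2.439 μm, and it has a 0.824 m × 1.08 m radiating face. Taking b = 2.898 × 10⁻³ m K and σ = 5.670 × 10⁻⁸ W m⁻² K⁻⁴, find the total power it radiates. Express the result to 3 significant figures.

Wien's law: T = b/λ_max = 2.898×10⁻³/2.439×10⁻⁶ = 1188.19 K.
Area A = 0.824 × 1.08 = 0.88992 m².
Then P = εσAT⁴ = 0.973×5.670×10⁻⁸×0.88992×(1188.19)⁴ = 9.79×10⁴ W.

P ≈ 9.79×10⁴ W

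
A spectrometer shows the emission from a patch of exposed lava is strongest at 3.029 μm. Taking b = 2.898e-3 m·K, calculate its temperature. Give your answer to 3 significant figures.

Wien's law gives T = b/λ_max = (2.898×10⁻³ m·K)/(3.029×10⁻⁶ m) = 957 K.

T ≈ 957 K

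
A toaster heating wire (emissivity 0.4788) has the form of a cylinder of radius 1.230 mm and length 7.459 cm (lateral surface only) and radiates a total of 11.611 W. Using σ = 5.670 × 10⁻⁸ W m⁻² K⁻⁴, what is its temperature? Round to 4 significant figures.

Lateral area A = 2πrL = 2π×1.230×10⁻³×0.07459 = 5.76455×10⁻⁴ m².
P = εσAT⁴ ⇒ T = (P/(εσA))^(1/4) = (11.611/(0.4788×5.670×10⁻⁸×5.76455×10⁻⁴))^(1/4) = 928.1 K.

T ≈ 928.1 K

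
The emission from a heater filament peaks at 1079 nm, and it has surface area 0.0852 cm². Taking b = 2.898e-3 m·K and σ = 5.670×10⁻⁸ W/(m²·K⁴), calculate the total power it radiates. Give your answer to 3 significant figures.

P ≈ 25.1 W

Wien's law: T = b/λ_max = 2.898×10⁻³/1.079×10⁻⁶ = 2685.82 K.
Area A = 0.0852 cm² = 8.52×10⁻⁶ m².
Then P = σAT⁴ = 5.670×10⁻⁸×8.52×10⁻⁶×(2685.82)⁴ = 25.1 W.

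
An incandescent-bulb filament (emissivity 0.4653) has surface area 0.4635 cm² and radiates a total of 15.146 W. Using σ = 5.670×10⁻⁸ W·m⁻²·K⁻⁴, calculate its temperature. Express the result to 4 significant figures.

T ≈ 1876 K

Area A = 0.4635 cm² = 4.635×10⁻⁵ m².
P = εσAT⁴ ⇒ T = (P/(εσA))^(1/4) = (15.146/(0.4653×5.670×10⁻⁸×4.635×10⁻⁵))^(1/4) = 1876 K.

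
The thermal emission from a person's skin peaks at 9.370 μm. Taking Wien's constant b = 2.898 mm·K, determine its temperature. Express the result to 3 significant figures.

T ≈ 309 K

Wien's law gives T = b/λ_max = (2.898×10⁻³ m·K)/(9.370×10⁻⁶ m) = 309 K.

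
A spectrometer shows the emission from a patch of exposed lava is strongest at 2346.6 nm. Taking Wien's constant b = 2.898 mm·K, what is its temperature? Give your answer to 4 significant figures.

Wien's law gives T = b/λ_max = (2.898×10⁻³ m·K)/(2.3466×10⁻⁶ m) = 1235 K.

T ≈ 1235 K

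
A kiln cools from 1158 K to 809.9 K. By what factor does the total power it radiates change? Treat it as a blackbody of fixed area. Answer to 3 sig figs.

P₂/P₁ ≈ 0.239

P ∝ T⁴, so P₂/P₁ = (T₂/T₁)⁴ = (809.9/1158)⁴ = (0.699396)⁴ = 0.239.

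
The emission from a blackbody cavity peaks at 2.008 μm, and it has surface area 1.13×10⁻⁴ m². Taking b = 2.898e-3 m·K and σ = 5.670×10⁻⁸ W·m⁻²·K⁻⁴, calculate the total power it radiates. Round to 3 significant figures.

P ≈ 27.8 W

Wien's law: T = b/λ_max = 2.898×10⁻³/2.008×10⁻⁶ = 1443.23 K.
Area A = 1.13×10⁻⁴ m².
Then P = σAT⁴ = 5.670×10⁻⁸×1.13×10⁻⁴×(1443.23)⁴ = 27.8 W.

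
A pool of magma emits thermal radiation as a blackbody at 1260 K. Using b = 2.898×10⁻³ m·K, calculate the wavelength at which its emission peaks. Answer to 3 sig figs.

λ_max ≈ 2.30 μm

Wien's displacement law: λ_max = b/T = (2.898×10⁻³ m·K)/(1260 K) = 2.300×10⁻⁶ m.
That is 2.30 μm, in the infrared range.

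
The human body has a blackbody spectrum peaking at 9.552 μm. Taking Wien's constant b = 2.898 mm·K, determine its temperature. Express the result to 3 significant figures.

T ≈ 303 K

Wien's law gives T = b/λ_max = (2.898×10⁻³ m·K)/(9.552×10⁻⁶ m) = 303 K.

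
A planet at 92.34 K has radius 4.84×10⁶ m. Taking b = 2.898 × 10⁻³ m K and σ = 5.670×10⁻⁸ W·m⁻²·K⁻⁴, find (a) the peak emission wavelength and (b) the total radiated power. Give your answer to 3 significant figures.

λ_max ≈ 31.4 μm; P ≈ 1.21×10¹⁵ W

(a) λ_max = b/T = 2.898×10⁻³/92.34 = 3.138×10⁻⁵ m = 31.4 μm.
Surface area A = 4πR² = 4π(4.84×10⁶ m)² = 2.94375×10¹⁴ m².
(b) P = σAT⁴ = 5.670×10⁻⁸×2.94375×10¹⁴×(92.34)⁴ = 1.21×10¹⁵ W.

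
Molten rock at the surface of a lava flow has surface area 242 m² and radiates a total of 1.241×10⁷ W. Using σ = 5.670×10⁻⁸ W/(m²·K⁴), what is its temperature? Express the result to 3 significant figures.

T ≈ 975 K

Area A = 242 m².
P = σAT⁴ ⇒ T = (P/(σA))^(1/4) = (1.241×10⁷/(5.670×10⁻⁸×242))^(1/4) = 975 K.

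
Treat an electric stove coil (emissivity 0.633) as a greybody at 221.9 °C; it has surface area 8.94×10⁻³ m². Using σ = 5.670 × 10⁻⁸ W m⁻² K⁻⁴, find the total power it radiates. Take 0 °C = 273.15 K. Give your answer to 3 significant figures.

T = 221.9 °C + 273.15 = 495.05 K.
Area A = 8.94×10⁻³ m².
P = εσAT⁴ = 0.633 × 5.670×10⁻⁸ × 8.94×10⁻³ × (495.05)⁴ = 19.3 W.

P ≈ 19.3 W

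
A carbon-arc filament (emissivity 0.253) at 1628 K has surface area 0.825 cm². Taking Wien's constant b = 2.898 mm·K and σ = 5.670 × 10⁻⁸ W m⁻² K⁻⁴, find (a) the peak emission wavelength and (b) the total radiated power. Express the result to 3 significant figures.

λ_max ≈ 1.78 μm; P ≈ 8.31 W

(a) λ_max = b/T = 2.898×10⁻³/1628 = 1.780×10⁻⁶ m = 1.78 μm.
Area A = 0.825 cm² = 8.25×10⁻⁵ m².
(b) P = εσAT⁴ = 0.253×5.670×10⁻⁸×8.25×10⁻⁵×(1628)⁴ = 8.31 W.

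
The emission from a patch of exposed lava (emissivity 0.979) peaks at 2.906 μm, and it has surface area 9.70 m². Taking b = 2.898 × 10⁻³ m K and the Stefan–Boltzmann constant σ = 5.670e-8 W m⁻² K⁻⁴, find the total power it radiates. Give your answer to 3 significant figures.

Wien's law: T = b/λ_max = 2.898×10⁻³/2.906×10⁻⁶ = 997.247 K.
Area A = 9.70 m².
Then P = εσAT⁴ = 0.979×5.670×10⁻⁸×9.70×(997.247)⁴ = 5.33×10⁵ W.

P ≈ 5.33×10⁵ W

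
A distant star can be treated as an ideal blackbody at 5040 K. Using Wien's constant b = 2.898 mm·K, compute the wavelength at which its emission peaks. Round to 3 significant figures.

Wien's displacement law: λ_max = b/T = (2.898×10⁻³ m·K)/(5040 K) = 5.750×10⁻⁷ m.
That is 0.575 μm, in the visible range.

λ_max ≈ 0.575 μm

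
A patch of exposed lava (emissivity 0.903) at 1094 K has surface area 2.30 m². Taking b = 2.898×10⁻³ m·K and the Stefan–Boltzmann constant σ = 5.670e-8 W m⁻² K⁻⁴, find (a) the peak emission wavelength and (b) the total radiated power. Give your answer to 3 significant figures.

λ_max ≈ 2.65 μm; P ≈ 1.69×10⁵ W

(a) λ_max = b/T = 2.898×10⁻³/1094 = 2.649×10⁻⁶ m = 2.65 μm.
Area A = 2.30 m².
(b) P = εσAT⁴ = 0.903×5.670×10⁻⁸×2.30×(1094)⁴ = 1.69×10⁵ W.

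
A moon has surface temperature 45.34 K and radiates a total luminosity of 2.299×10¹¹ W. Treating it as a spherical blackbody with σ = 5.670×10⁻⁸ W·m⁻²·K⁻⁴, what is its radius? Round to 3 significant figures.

L = 4πR²σT⁴ ⇒ R = √(L/(4πσT⁴)).
σT⁴ = 0.239612 W/m², so R = √(2.299×10¹¹/(4π×0.239612)) = 2.76×10⁵ m.

R ≈ 2.76×10⁵ m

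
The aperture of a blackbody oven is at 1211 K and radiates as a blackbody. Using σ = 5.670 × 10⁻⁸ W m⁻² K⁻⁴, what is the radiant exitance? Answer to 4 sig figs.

Stefan–Boltzmann: I = σT⁴ = 5.670×10⁻⁸ × (1211)⁴ = 1.219×10⁵ W/m².

I ≈ 1.219×10⁵ W/m²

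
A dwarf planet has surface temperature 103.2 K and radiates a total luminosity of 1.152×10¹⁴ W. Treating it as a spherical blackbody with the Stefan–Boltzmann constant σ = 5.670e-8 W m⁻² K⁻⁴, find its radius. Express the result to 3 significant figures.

L = 4πR²σT⁴ ⇒ R = √(L/(4πσT⁴)).
σT⁴ = 6.43135 W/m², so R = √(1.152×10¹⁴/(4π×6.43135)) = 1.19×10⁶ m.

R ≈ 1.19×10⁶ m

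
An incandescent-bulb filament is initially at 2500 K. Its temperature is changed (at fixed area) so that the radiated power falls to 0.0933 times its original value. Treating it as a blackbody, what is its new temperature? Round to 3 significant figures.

T₂ ≈ 1.38×10³ K

P ∝ T⁴, so T₂/T₁ = (P₂/P₁)^(1/4) = (0.0933)^(1/4) = 0.552676.
T₂ = 2500 × 0.552676 = 1.38×10³ K.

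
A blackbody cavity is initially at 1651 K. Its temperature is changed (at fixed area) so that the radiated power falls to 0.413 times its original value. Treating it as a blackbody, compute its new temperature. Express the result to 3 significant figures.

P ∝ T⁴, so T₂/T₁ = (P₂/P₁)^(1/4) = (0.413)^(1/4) = 0.801655.
T₂ = 1651 × 0.801655 = 1.32×10³ K.

T₂ ≈ 1.32×10³ K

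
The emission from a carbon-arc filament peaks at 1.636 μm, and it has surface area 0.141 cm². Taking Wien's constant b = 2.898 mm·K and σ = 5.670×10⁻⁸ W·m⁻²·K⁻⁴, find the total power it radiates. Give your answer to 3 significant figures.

P ≈ 7.87 W

Wien's law: T = b/λ_max = 2.898×10⁻³/1.636×10⁻⁶ = 1771.39 K.
Area A = 0.141 cm² = 1.41×10⁻⁵ m².
Then P = σAT⁴ = 5.670×10⁻⁸×1.41×10⁻⁵×(1771.39)⁴ = 7.87 W.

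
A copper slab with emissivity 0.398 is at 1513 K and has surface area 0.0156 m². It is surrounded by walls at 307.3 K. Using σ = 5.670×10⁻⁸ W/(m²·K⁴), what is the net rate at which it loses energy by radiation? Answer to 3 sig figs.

Area A = 0.0156 m².
Net radiated power P_net = εσA(T⁴ − T₀⁴) = 0.398×5.670×10⁻⁸×0.0156×(1513⁴ − 307.3⁴).
T⁴ − T₀⁴ = 5.24029×10¹² − 8.91765×10⁹ = 5.23137×10¹² K⁴, so P_net = 1.84×10³ W.

Net loss ≈ 1.84×10³ W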